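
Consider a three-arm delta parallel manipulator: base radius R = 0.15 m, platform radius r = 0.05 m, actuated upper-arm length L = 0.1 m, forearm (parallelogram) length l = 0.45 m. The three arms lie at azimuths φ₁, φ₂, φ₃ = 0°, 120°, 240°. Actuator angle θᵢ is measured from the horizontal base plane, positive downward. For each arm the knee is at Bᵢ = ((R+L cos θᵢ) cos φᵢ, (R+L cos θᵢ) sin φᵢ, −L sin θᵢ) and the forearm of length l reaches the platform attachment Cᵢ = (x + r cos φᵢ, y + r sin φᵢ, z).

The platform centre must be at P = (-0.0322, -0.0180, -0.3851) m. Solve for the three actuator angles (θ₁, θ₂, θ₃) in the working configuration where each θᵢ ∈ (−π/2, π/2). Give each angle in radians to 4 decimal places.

φ1=0.0° → target in arm frame (-0.0322, -0.0180)
  A=0.1322, B=-0.3851, C=(l²−L²−A²−y'²−z²)/(2L)=0.1320
  γ=atan2(-0.3851,0.1322)=-1.2401;  ψ=arccos(0.3242)=1.2407;  θ1=γ+ψ≈0.0006
rotate P by −φ2: (0.0005, 0.0369, -0.3851)
  A cos θ + B sin θ = C:  0.0995·cos θ + -0.3851·sin θ = 0.1647
  θ2 = atan2(B,A) + arccos(C/0.3977) = -0.1741
φ3=240.0° → target in arm frame (0.0317, -0.0189)
  e−x'=0.0683;  (l²−L²−(e−x')²−y'²−z²)/2L = 0.1959
  θ3 = atan2(B,A) + arccos(C/0.3911) = -0.3490

θ₁ = 0.0006, θ₂ = -0.1741, θ₃ = -0.3490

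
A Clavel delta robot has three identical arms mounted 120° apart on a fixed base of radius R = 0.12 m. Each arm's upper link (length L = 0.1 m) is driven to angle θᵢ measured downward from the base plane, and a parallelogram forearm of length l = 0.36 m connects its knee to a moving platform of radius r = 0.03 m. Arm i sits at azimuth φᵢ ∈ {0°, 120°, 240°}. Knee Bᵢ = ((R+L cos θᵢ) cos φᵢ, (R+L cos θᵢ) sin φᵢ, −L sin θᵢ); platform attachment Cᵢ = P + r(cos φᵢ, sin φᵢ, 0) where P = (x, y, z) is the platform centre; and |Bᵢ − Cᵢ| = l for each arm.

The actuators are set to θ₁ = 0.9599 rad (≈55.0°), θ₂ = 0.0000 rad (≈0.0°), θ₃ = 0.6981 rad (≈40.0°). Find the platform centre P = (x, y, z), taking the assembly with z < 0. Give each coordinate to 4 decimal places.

arm 1 at φ=0.0°: ρ1 = 0.1474;  O1 = (0.1474, 0.0000, -0.0819)
O2 = (0.1900·cos120.0°, 0.1900·sin120.0°, 0.0000) = (-0.0950, 0.1645, 0.0000)
φ3=240.0°: virtual centre (-0.0833, -0.1443, -0.0643), radius l
|O₂|²−|O₁|² = 0.0077;  |O₃|²−|O₁|² = 0.0035
[-0.4847 0.3291 0.1638]·P = 0.0077;  [-0.4613 -0.2886 0.0353]·P = 0.0035
det = 0.2917;  x = -0.0115+0.2019z,  y = 0.0064+-0.2005z
into |P−O₁|² = l²: 1.0809z² + 0.0971z + -0.0976 = 0;  Δ = 0.4315;  z = -0.3488 or 0.2589 → z<0 root = -0.3488
x = -0.0819, y = 0.0763

(-0.0819, 0.0763, -0.3488)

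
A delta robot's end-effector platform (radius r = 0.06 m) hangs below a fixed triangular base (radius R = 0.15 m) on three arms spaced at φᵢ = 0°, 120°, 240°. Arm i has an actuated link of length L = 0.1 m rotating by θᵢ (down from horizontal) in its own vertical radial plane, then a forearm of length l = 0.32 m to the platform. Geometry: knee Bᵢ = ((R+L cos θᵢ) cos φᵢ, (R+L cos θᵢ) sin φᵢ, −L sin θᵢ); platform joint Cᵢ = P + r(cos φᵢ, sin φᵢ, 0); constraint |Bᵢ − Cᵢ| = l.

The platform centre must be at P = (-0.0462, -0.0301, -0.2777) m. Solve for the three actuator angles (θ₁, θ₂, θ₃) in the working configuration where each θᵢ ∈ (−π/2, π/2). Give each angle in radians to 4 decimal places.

θ₁ = 0.5235, θ₂ = 0.2614, θ₃ = -0.0876

rotate P by −φ1: (-0.0462, -0.0301, -0.2777)
  A=0.1362, B=-0.2777, C=(l²−L²−A²−y'²−z²)/(2L)=-0.0209
  γ=atan2(-0.2777,0.1362)=-1.1148;  ψ=arccos(-0.0675)=1.6383;  θ1=γ+ψ≈0.5235
rotate P by −φ2: (-0.0030, 0.0551, -0.2777)
  A=0.0930, B=-0.2777, C=(l²−L²−A²−y'²−z²)/(2L)=0.0180
  √(A²+B²)=0.2928;  θ2 = -1.2477+1.5092 ≈ 0.2614
φ3=240.0° → target in arm frame (0.0492, -0.0250)
  A=0.0408, B=-0.2777, C=(l²−L²−A²−y'²−z²)/(2L)=0.0650
  √(A²+B²)=0.2807;  θ3 = -1.4248+1.3372 ≈ -0.0876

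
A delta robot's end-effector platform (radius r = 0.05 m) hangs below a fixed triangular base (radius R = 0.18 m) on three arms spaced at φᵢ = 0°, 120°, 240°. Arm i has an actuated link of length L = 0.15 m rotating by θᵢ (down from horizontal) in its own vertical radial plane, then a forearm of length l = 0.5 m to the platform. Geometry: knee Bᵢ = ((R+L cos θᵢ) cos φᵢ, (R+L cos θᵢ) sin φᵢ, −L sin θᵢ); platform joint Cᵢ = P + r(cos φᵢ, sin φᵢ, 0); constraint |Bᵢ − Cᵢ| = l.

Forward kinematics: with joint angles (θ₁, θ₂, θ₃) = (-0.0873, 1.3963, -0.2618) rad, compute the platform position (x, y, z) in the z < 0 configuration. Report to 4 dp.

(0.1230, -0.2548, -0.3877)

arm 1 at φ=0.0°: ρ1 = 0.2794;  S1 = (0.2794, 0.0000, 0.0131)
arm 2 at φ=120.0°: ρ2 = 0.1560;  S2 = (-0.0780, 0.1351, -0.1477)
φ3=240.0°: virtual centre (-0.1374, -0.2381, 0.0388), radius l
eliminate P² terms by subtracting sphere 1 from 2 and 3
plane₁₂: -0.7149x+0.2703y+-0.3216z = -0.0321
det = 0.5657;  x = 0.0276+-0.2461z,  y = -0.0458+0.5390z
sphere 1 gives Az²+Bz+C=0 with A=1.3511, B=0.0484, C=-0.1843;  B²−4AC=0.9984;  roots -0.3877, 0.3518;  negative root z = -0.3877
x = 0.1230, y = -0.2548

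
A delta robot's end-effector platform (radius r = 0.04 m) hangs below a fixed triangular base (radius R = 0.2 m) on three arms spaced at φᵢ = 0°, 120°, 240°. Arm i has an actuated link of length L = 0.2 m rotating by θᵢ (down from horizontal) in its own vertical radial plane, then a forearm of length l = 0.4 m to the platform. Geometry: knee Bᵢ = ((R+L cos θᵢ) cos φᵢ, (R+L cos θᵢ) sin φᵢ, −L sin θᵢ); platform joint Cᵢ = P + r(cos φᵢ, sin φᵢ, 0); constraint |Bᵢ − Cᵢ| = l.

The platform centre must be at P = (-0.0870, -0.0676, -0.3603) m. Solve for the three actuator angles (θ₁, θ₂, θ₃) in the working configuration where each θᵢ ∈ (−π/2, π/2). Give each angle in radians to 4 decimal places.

φ1=0.0° → target in arm frame (-0.0870, -0.0676)
  A cos θ + B sin θ = C:  0.2470·cos θ + -0.3603·sin θ = -0.1885
  √(A²+B²)=0.4368;  θ1 = -0.9698+2.0169 ≈ 1.0471
arm 2 (φ=120.0°): x'=-0.0150, y'=0.1091
  A=0.1750, B=-0.3603, C=(l²−L²−A²−y'²−z²)/(2L)=-0.1309
  γ=atan2(-0.3603,0.1750)=-1.1186;  ψ=arccos(-0.3268)=1.9038;  θ2=γ+ψ≈0.7852
arm 3 (φ=240.0°): x'=0.1020, y'=-0.0415
  e−x'=0.0580;  (l²−L²−(e−x')²−y'²−z²)/2L = -0.0373
  θ3 = atan2(B,A) + arccos(C/0.3649) = 0.2617

θ₁ = 1.0471, θ₂ = 0.7852, θ₃ = 0.2617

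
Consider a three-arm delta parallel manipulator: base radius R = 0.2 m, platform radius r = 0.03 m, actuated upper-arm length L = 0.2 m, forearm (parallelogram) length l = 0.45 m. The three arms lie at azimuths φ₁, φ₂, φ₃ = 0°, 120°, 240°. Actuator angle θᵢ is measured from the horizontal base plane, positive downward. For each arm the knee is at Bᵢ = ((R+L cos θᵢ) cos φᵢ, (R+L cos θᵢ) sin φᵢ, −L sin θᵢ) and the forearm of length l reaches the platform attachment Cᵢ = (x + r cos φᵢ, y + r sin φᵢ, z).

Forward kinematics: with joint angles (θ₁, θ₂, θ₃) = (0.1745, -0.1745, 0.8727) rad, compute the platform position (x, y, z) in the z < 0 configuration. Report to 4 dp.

φ1=0.0°: virtual centre (0.3670, 0.0000, -0.0347), radius l
φ2=120.0°: virtual centre (-0.1835, 0.3178, 0.0347), radius l
arm 3 at φ=240.0°: (R−r)+L cos θ3 = 0.2986;  centre 3 = (-0.1493, -0.2586, -0.1532)
eliminate P² terms by subtracting sphere 1 from 2 and 3
[-1.1009 0.6356 0.1389]·P = 0.0000;  [-1.0325 -0.5171 -0.2370]·P = -0.0233
Cramer: x(z) = 0.0121-0.0643z;  y(z) = 0.0209-0.3299z
quadratic in z: (1.1130)z²+(0.1013)z+(-0.0749)=0, √Δ=0.5863 → z ∈ {-0.3089, 0.2179}; z = -0.3089 (taking z<0)
x = 0.0319, y = 0.1228

(0.0319, 0.1228, -0.3089)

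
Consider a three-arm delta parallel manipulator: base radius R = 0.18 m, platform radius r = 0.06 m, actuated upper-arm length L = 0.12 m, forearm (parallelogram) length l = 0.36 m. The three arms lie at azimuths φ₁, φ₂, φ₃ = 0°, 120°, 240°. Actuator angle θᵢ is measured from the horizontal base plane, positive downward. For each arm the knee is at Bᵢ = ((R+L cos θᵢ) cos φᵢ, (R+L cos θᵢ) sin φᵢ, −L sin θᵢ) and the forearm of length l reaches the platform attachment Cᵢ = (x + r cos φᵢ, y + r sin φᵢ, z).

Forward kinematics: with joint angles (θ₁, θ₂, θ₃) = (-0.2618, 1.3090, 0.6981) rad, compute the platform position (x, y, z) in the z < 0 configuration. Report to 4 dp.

O1 = (0.2359·cos0.0°, 0.2359·sin0.0°, 0.0311) = (0.2359, 0.0000, 0.0311)
arm 2 at φ=120.0°: ρ2 = 0.1511;  O2 = (-0.0755, 0.1308, -0.1159)
arm 3 at φ=240.0°: ρ3 = 0.2119;  O3 = (-0.1060, -0.1835, -0.0771)
|O₂|²−|O₁|² = -0.0204;  |O₃|²−|O₁|² = -0.0058
linear system: -0.6229x+0.2616y = -0.0204−-0.2939z; -0.6837x+-0.3671y = -0.0058−-0.2164z
det = 0.4075;  x = 0.0220+-0.4037z,  y = -0.0254+0.1624z
into |P−O₁|² = l²: 1.1893z² + 0.1023z + -0.0823 = 0;  Δ = 0.4018;  z = -0.3095 or 0.2235 → z<0 root = -0.3095
x = 0.1470, y = -0.0756

(0.1470, -0.0756, -0.3095)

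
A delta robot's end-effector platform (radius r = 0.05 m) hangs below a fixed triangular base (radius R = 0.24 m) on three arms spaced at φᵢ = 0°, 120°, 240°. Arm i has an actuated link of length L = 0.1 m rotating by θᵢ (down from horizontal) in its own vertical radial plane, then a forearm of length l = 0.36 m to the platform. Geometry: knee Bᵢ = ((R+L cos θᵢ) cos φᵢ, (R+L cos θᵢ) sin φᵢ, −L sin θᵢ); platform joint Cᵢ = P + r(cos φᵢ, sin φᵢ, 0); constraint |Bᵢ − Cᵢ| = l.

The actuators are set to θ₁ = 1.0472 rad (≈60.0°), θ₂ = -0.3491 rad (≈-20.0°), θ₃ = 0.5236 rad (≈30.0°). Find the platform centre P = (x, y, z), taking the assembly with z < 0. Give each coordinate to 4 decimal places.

(-0.0731, 0.0471, -0.2579)

arm 1 at φ=0.0°: ρ1 = 0.2400;  centre 1 = (0.2400, 0.0000, -0.0866)
arm 2 at φ=120.0°: ρ2 = 0.2840;  centre 2 = (-0.1420, 0.2459, 0.0342)
centre 3 = (0.2766·cos240.0°, 0.2766·sin240.0°, -0.0500) = (-0.1383, -0.2395, -0.0500)
subtract pairs → two planes through P
linear system: -0.7640x+0.4918y = 0.0167−0.2416z; -0.7566x+-0.4791y = 0.0139−0.0732z
det = 0.7381;  x = -0.0201+0.2056z,  y = 0.0027+-0.1719z
into |P−centre ₁|² = l²: 1.0718z² + 0.0653z + -0.0544 = 0;  Δ = 0.2376;  z = -0.2579 or 0.1969 → z<0 root = -0.2579
x = -0.0731, y = 0.0471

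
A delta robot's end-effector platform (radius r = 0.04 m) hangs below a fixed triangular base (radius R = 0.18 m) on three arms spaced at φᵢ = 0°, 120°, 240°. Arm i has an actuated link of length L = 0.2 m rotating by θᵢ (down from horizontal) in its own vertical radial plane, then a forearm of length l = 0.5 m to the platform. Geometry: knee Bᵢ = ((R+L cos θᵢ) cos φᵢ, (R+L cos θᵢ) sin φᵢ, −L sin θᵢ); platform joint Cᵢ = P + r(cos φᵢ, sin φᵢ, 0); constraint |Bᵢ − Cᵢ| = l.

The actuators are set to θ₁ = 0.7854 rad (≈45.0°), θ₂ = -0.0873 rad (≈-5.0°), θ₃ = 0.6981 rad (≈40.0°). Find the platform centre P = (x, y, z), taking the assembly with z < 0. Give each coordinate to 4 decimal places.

(-0.0928, 0.1272, -0.4477)

centre 1 = (0.2814·cos0.0°, 0.2814·sin0.0°, -0.1414) = (0.2814, 0.0000, -0.1414)
centre 2 = (0.3392·cos120.0°, 0.3392·sin120.0°, 0.0174) = (-0.1696, 0.2938, 0.0174)
φ3=240.0°: virtual centre (-0.1466, -0.2539, -0.1286), radius l
subtract pairs → two planes through P
linear system: -0.9021x+0.5876y = 0.0162−0.3177z; -0.8561x+-0.5079y = 0.0033−0.0257z
det = 0.9611;  x = -0.0106+0.1836z,  y = 0.0113+-0.2588z
sphere 1 gives Az²+Bz+C=0 with A=1.1007, B=0.1698, C=-0.1446;  B²−4AC=0.6655;  roots -0.4477, 0.2935;  negative root z = -0.4477
x = -0.0928, y = 0.1272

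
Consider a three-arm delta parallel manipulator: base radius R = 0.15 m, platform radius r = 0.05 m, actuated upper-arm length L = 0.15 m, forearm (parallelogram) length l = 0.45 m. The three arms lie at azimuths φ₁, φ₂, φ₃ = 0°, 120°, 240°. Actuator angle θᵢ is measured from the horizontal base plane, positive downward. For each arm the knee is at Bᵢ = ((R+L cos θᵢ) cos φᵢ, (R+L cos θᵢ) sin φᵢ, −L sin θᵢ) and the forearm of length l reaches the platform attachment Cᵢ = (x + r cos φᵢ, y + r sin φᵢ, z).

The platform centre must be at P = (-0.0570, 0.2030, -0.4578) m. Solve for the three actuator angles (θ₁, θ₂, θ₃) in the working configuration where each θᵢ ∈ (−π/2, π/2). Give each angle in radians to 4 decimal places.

φ1=0.0° → target in arm frame (-0.0570, 0.2030)
  A=0.1570, B=-0.4578, C=(l²−L²−A²−y'²−z²)/(2L)=-0.3181
  θ1 = atan2(B,A) + arccos(C/0.4840) = 1.0476
φ2=120.0° → target in arm frame (0.2043, -0.0521)
  e−x'=-0.1043;  (l²−L²−(e−x')²−y'²−z²)/2L = -0.1439
  θ2 = atan2(B,A) + arccos(C/0.4695) = 0.0875
φ3=240.0° → target in arm frame (-0.1473, -0.1509)
  A cos θ + B sin θ = C:  0.2473·cos θ + -0.4578·sin θ = -0.3783
  γ=atan2(-0.4578,0.2473)=-1.0755;  ψ=arccos(-0.7271)=2.3849;  θ3=γ+ψ≈1.3094

θ₁ = 1.0476, θ₂ = 0.0875, θ₃ = 1.3094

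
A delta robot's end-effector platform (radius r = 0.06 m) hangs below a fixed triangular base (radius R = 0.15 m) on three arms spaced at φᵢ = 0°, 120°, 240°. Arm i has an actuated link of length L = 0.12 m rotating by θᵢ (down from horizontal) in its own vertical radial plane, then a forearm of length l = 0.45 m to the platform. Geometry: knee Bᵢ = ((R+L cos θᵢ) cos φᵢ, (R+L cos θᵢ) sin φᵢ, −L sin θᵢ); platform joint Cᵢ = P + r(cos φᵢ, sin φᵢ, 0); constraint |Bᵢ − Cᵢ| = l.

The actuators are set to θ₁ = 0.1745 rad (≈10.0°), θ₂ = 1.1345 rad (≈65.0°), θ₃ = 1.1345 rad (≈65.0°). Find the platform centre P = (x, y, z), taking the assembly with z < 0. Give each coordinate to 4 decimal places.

φ1=0.0°: virtual centre (0.2082, 0.0000, -0.0208), radius l
S2 = (0.1407·cos120.0°, 0.1407·sin120.0°, -0.1088) = (-0.0704, 0.1219, -0.1088)
S3 = (0.1407·cos240.0°, 0.1407·sin240.0°, -0.1088) = (-0.0704, -0.1219, -0.1088)
|S₂|²−|S₁|² = -0.0121;  |S₃|²−|S₁|² = -0.0121
[-0.5571 0.2437 -0.1758]·P = -0.0121;  [-0.5571 -0.2437 -0.1758]·P = -0.0121
Cramer: x(z) = 0.0218-0.3157z;  y(z) = 0.0000+0.0000z
sphere 1 gives Az²+Bz+C=0 with A=1.0996, B=0.1593, C=-0.1673;  B²−4AC=0.7614;  roots -0.4692, 0.3243;  negative root z = -0.4692
x = 0.1699, y = 0.0000

(0.1699, 0.0000, -0.4692)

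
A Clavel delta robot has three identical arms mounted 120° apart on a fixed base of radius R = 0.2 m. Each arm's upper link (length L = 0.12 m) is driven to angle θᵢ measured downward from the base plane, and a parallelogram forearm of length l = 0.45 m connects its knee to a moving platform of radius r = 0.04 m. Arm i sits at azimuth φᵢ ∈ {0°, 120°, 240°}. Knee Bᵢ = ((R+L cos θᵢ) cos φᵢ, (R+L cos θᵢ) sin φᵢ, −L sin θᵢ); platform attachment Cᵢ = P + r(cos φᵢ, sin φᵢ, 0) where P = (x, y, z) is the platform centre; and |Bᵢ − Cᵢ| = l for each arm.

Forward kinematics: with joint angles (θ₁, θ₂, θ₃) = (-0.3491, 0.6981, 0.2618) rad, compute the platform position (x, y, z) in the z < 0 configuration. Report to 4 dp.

arm 1 at φ=0.0°: ρ1 = 0.2728;  centre 1 = (0.2728, 0.0000, 0.0410)
arm 2 at φ=120.0°: ρ2 = 0.2519;  centre 2 = (-0.1260, 0.2182, -0.0771)
arm 3 at φ=240.0°: ρ3 = 0.2759;  centre 3 = (-0.1380, -0.2389, -0.0311)
eliminate P² terms by subtracting sphere 1 from 2 and 3
plane₁₂: -0.7975x+0.4364y+-0.2364z = -0.0067
Cramer: x(z) = 0.0037-0.2378z;  y(z) = -0.0085+0.1070z
into |P−centre ₁|² = l²: 1.0680z² + 0.0441z + -0.1284 = 0;  Δ = 0.5503;  z = -0.3679 or 0.3267 → z<0 root = -0.3679
x = 0.0912, y = -0.0479

(0.0912, -0.0479, -0.3679)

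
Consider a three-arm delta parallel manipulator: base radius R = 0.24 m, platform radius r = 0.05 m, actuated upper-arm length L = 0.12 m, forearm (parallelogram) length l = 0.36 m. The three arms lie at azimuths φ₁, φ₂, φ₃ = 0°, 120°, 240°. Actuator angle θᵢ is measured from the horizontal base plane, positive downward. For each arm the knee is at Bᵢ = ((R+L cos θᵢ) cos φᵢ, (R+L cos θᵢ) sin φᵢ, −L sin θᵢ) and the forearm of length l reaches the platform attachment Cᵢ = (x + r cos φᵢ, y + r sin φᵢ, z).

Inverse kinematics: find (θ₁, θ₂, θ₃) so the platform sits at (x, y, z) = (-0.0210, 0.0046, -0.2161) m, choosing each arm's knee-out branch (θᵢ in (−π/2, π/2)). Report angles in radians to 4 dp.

θ₁ = 0.4366, θ₂ = 0.0873, θ₃ = 0.1736

φ1=0.0° → target in arm frame (-0.0210, 0.0046)
  A cos θ + B sin θ = C:  0.2110·cos θ + -0.2161·sin θ = 0.0998
  θ1 = atan2(B,A) + arccos(C/0.3020) = 0.4366
arm 2 (φ=120.0°): x'=0.0145, y'=0.0159
  e−x'=0.1755;  (l²−L²−(e−x')²−y'²−z²)/2L = 0.1560
  θ2 = atan2(B,A) + arccos(C/0.2784) = 0.0873
arm 3 (φ=240.0°): x'=0.0065, y'=-0.0205
  e−x'=0.1835;  (l²−L²−(e−x')²−y'²−z²)/2L = 0.1434
  γ=atan2(-0.2161,0.1835)=-0.8668;  ψ=arccos(0.5058)=1.0405;  θ3=γ+ψ≈0.1736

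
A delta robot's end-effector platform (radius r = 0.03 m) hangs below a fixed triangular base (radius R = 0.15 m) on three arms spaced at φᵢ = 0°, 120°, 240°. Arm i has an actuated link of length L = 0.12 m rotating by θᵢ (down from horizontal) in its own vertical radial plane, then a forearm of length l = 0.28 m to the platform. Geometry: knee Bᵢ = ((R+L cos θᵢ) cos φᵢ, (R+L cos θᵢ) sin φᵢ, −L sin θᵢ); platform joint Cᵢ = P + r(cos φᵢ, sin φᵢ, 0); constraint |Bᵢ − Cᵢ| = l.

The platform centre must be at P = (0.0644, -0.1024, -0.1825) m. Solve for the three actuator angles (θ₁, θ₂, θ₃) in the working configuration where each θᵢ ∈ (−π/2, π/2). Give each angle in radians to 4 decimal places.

arm 1 (φ=0.0°): x'=0.0644, y'=-0.1024
  A cos θ + B sin θ = C:  0.0556·cos θ + -0.1825·sin θ = 0.0713
  √(A²+B²)=0.1908;  θ1 = -1.2751+1.1877 ≈ -0.0874
φ2=120.0° → target in arm frame (-0.1209, -0.0046)
  A=0.2409, B=-0.1825, C=(l²−L²−A²−y'²−z²)/(2L)=-0.1140
  √(A²+B²)=0.3022;  θ2 = -0.6484+1.9575 ≈ 1.3091
φ3=240.0° → target in arm frame (0.0565, 0.1070)
  e−x'=0.0635;  (l²−L²−(e−x')²−y'²−z²)/2L = 0.0634
  θ3 = atan2(B,A) + arccos(C/0.1932) = 0.0007

θ₁ = -0.0874, θ₂ = 1.3091, θ₃ = 0.0007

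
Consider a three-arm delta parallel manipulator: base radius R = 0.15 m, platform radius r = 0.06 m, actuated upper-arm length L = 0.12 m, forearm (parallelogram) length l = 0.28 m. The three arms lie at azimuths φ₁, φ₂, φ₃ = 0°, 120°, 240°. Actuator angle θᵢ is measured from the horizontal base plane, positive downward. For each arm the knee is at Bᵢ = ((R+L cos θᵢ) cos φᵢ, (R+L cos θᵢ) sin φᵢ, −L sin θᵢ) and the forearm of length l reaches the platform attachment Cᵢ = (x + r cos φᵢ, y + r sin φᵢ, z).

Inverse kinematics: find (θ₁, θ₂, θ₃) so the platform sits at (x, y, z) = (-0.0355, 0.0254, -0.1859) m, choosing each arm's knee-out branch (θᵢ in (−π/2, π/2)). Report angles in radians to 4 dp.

θ₁ = 0.3490, θ₂ = -0.3490, θ₃ = 0.0867

rotate P by −φ1: (-0.0355, 0.0254, -0.1859)
  A cos θ + B sin θ = C:  0.1255·cos θ + -0.1859·sin θ = 0.0544
  γ=atan2(-0.1859,0.1255)=-0.9770;  ψ=arccos(0.2423)=1.3260;  θ1=γ+ψ≈0.3490
φ2=120.0° → target in arm frame (0.0397, 0.0180)
  A=0.0503, B=-0.1859, C=(l²−L²−A²−y'²−z²)/(2L)=0.1108
  √(A²+B²)=0.1926;  θ2 = -1.3068+0.9578 ≈ -0.3490
rotate P by −φ3: (-0.0042, -0.0434, -0.1859)
  e−x'=0.0942;  (l²−L²−(e−x')²−y'²−z²)/2L = 0.0778
  √(A²+B²)=0.2084;  θ3 = -1.1016+1.1883 ≈ 0.0867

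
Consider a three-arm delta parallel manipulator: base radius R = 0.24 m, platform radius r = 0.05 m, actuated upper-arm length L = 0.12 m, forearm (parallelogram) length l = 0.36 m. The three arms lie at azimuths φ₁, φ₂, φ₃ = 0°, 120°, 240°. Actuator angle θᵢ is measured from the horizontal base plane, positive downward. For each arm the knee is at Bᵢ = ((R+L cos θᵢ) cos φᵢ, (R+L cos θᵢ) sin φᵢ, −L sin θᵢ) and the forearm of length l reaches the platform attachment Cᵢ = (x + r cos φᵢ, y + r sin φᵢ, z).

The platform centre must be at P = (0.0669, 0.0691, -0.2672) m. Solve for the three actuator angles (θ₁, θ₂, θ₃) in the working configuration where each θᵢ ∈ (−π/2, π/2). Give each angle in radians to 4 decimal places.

θ₁ = 0.0868, θ₂ = 0.4364, θ₃ = 1.2216

φ1=0.0° → target in arm frame (0.0669, 0.0691)
  A=0.1231, B=-0.2672, C=(l²−L²−A²−y'²−z²)/(2L)=0.0995
  θ1 = atan2(B,A) + arccos(C/0.2942) = 0.0868
arm 2 (φ=120.0°): x'=0.0264, y'=-0.0925
  A cos θ + B sin θ = C:  0.1636·cos θ + -0.2672·sin θ = 0.0353
  √(A²+B²)=0.3133;  θ2 = -1.0214+1.4577 ≈ 0.4364
arm 3 (φ=240.0°): x'=-0.0933, y'=0.0234
  A cos θ + B sin θ = C:  0.2833·cos θ + -0.2672·sin θ = -0.1542
  √(A²+B²)=0.3894;  θ3 = -0.7562+1.9778 ≈ 1.2216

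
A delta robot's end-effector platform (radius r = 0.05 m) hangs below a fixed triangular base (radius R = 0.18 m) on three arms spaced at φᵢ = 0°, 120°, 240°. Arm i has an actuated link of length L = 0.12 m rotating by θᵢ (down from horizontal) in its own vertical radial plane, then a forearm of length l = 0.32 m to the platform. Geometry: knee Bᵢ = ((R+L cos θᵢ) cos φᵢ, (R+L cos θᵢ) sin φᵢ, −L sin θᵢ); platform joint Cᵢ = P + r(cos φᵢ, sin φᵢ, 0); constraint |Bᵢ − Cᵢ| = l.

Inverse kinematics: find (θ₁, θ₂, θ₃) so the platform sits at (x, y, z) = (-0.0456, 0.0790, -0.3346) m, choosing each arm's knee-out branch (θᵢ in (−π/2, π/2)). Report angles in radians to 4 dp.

θ₁ = 1.2215, θ₂ = 0.4358, θ₃ = 1.2216

rotate P by −φ1: (-0.0456, 0.0790, -0.3346)
  A=0.1756, B=-0.3346, C=(l²−L²−A²−y'²−z²)/(2L)=-0.2543
  θ1 = atan2(B,A) + arccos(C/0.3779) = 1.2215
φ2=120.0° → target in arm frame (0.0912, 0.0000)
  e−x'=0.0388;  (l²−L²−(e−x')²−y'²−z²)/2L = -0.1061
  θ2 = atan2(B,A) + arccos(C/0.3368) = 0.4358
φ3=240.0° → target in arm frame (-0.0456, -0.0790)
  A=0.1756, B=-0.3346, C=(l²−L²−A²−y'²−z²)/(2L)=-0.2543
  γ=atan2(-0.3346,0.1756)=-1.0875;  ψ=arccos(-0.6730)=2.3091;  θ3=γ+ψ≈1.2216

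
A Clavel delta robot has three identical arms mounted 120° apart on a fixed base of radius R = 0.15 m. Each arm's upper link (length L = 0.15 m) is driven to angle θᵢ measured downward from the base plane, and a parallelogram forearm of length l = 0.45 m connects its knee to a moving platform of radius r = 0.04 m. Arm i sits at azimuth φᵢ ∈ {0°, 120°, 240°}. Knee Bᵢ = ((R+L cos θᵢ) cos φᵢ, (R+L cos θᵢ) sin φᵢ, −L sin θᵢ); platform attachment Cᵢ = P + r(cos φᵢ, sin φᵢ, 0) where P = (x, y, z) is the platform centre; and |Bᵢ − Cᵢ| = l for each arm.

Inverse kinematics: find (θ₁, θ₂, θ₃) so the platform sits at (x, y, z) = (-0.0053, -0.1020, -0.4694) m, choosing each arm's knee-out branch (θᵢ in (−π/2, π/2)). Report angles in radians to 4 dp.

φ1=0.0° → target in arm frame (-0.0053, -0.1020)
  A=0.1153, B=-0.4694, C=(l²−L²−A²−y'²−z²)/(2L)=-0.2134
  γ=atan2(-0.4694,0.1153)=-1.3299;  ψ=arccos(-0.4416)=2.0282;  θ1=γ+ψ≈0.6982
arm 2 (φ=120.0°): x'=-0.0857, y'=0.0556
  A=0.1957, B=-0.4694, C=(l²−L²−A²−y'²−z²)/(2L)=-0.2724
  γ=atan2(-0.4694,0.1957)=-1.1758;  ψ=arccos(-0.5356)=2.1360;  θ2=γ+ψ≈0.9602
arm 3 (φ=240.0°): x'=0.0910, y'=0.0464
  e−x'=0.0190;  (l²−L²−(e−x')²−y'²−z²)/2L = -0.1428
  √(A²+B²)=0.4698;  θ3 = -1.5303+1.8797 ≈ 0.3494

θ₁ = 0.6982, θ₂ = 0.9602, θ₃ = 0.3494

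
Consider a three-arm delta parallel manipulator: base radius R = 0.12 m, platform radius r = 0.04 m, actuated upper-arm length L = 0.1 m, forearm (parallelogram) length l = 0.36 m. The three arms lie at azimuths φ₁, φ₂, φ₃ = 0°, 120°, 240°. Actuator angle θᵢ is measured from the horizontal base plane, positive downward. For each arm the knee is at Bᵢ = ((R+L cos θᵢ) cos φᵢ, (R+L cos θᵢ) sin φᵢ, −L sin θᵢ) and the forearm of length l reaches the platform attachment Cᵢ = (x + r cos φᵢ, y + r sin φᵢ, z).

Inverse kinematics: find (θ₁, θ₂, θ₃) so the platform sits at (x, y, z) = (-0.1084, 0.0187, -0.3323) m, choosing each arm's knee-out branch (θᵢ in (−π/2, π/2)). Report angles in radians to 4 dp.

φ1=0.0° → target in arm frame (-0.1084, 0.0187)
  A=0.1884, B=-0.3323, C=(l²−L²−A²−y'²−z²)/(2L)=-0.1333
  √(A²+B²)=0.3820;  θ1 = -1.0550+1.9274 ≈ 0.8723
arm 2 (φ=120.0°): x'=0.0704, y'=0.0845
  e−x'=0.0096;  (l²−L²−(e−x')²−y'²−z²)/2L = 0.0097
  √(A²+B²)=0.3324;  θ2 = -1.5419+1.5416 ≈ -0.0003
arm 3 (φ=240.0°): x'=0.0380, y'=-0.1032
  e−x'=0.0420;  (l²−L²−(e−x')²−y'²−z²)/2L = -0.0162
  θ3 = atan2(B,A) + arccos(C/0.3349) = 0.1741

θ₁ = 0.8723, θ₂ = -0.0003, θ₃ = 0.1741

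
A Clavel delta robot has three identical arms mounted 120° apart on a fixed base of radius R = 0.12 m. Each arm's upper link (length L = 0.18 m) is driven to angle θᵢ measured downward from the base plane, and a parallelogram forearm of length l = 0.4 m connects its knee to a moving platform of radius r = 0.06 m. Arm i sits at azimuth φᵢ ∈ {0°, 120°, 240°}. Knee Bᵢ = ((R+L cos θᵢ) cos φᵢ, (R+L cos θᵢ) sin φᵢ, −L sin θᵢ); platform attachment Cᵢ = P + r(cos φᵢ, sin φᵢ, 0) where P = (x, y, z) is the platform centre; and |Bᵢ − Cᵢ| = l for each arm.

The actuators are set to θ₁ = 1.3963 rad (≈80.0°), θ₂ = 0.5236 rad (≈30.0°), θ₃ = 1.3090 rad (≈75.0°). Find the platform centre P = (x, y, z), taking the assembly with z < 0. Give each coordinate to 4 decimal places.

(-0.1124, 0.1481, -0.4881)

arm 1 at φ=0.0°: (R−r)+L cos θ1 = 0.0913;  S1 = (0.0913, 0.0000, -0.1773)
S2 = (0.2159·cos120.0°, 0.2159·sin120.0°, -0.0900) = (-0.1079, 0.1870, -0.0900)
φ3=240.0°: virtual centre (-0.0533, -0.0923, -0.1739), radius l
eliminate P² terms by subtracting sphere 1 from 2 and 3
[-0.3984 0.3739 0.1745]·P = 0.0150;  [-0.2891 -0.1846 0.0068]·P = 0.0018
Cramer: x(z) = -0.0190+0.1914z;  y(z) = 0.0198-0.2629z
quadratic in z: (1.1057)z²+(0.3019)z+(-0.1160)=0, √Δ=0.7774 → z ∈ {-0.4881, 0.2150}; z = -0.4881 (taking z<0)
x = -0.1124, y = 0.1481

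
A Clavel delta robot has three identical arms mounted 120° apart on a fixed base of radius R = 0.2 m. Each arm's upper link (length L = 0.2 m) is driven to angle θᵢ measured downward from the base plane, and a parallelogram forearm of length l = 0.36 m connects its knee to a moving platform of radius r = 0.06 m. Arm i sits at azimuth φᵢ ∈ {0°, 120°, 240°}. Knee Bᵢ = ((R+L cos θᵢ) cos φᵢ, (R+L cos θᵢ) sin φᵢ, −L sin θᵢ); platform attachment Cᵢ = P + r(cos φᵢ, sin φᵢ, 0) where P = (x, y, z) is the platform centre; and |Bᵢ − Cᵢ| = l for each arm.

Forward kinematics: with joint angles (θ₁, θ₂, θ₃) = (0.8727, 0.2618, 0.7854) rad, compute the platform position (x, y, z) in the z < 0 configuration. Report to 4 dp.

centre 1 = (0.2686·cos0.0°, 0.2686·sin0.0°, -0.1532) = (0.2686, 0.0000, -0.1532)
φ2=120.0°: virtual centre (-0.1666, 0.2885, -0.0518), radius l
φ3=240.0°: virtual centre (-0.1407, -0.2437, -0.1414), radius l
|centre ₂|²−|centre ₁|² = 0.0181;  |centre ₃|²−|centre ₁|² = 0.0036
[-0.8703 0.5771 0.2029]·P = 0.0181;  [-0.8185 -0.4874 0.0236]·P = 0.0036
Cramer: x(z) = -0.0122+0.1255z;  y(z) = 0.0130-0.1623z
quadratic in z: (1.0421)z²+(0.2317)z+(-0.0272)=0, √Δ=0.4085 → z ∈ {-0.3072, 0.0848}; z = -0.3072 (taking z<0)
x = -0.0507, y = 0.0629

(-0.0507, 0.0629, -0.3072)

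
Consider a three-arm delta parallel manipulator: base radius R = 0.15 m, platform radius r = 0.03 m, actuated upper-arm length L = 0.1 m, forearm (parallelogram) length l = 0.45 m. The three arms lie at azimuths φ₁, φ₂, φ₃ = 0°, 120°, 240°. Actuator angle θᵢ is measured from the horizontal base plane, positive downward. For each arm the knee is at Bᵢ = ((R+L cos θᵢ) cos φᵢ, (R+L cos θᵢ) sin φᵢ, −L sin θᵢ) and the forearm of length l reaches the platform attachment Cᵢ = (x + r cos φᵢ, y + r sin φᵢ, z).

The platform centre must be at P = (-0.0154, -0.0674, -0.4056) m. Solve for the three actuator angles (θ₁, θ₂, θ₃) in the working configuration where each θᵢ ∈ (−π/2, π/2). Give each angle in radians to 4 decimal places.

θ₁ = 0.2624, θ₂ = 0.4364, θ₃ = -0.1740

arm 1 (φ=0.0°): x'=-0.0154, y'=-0.0674
  A cos θ + B sin θ = C:  0.1354·cos θ + -0.4056·sin θ = 0.0256
  γ=atan2(-0.4056,0.1354)=-1.2486;  ψ=arccos(0.0598)=1.5110;  θ1=γ+ψ≈0.2624
arm 2 (φ=120.0°): x'=-0.0507, y'=0.0470
  e−x'=0.1707;  (l²−L²−(e−x')²−y'²−z²)/2L = -0.0168
  √(A²+B²)=0.4400;  θ2 = -1.1725+1.6089 ≈ 0.4364
rotate P by −φ3: (0.0661, 0.0204, -0.4056)
  A=0.0539, B=-0.4056, C=(l²−L²−A²−y'²−z²)/(2L)=0.1233
  θ3 = atan2(B,A) + arccos(C/0.4092) = -0.1740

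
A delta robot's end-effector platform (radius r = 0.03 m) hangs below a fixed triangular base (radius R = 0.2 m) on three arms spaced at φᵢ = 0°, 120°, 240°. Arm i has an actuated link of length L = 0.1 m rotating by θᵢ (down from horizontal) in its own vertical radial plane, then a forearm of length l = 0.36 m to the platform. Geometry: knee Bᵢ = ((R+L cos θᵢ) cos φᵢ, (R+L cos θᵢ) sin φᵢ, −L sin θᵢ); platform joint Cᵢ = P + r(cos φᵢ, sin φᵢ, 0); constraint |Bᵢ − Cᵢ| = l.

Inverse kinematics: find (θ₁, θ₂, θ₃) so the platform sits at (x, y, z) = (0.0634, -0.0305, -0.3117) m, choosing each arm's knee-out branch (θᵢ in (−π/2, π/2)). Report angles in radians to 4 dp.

θ₁ = 0.1749, θ₂ = 1.0470, θ₃ = 0.6980

φ1=0.0° → target in arm frame (0.0634, -0.0305)
  A cos θ + B sin θ = C:  0.1066·cos θ + -0.3117·sin θ = 0.0507
  θ1 = atan2(B,A) + arccos(C/0.3294) = 0.1749
rotate P by −φ2: (-0.0581, -0.0397, -0.3117)
  e−x'=0.2281;  (l²−L²−(e−x')²−y'²−z²)/2L = -0.1558
  γ=atan2(-0.3117,0.2281)=-0.9390;  ψ=arccos(-0.4034)=1.9861;  θ2=γ+ψ≈1.0470
rotate P by −φ3: (-0.0053, 0.0702, -0.3117)
  A=0.1753, B=-0.3117, C=(l²−L²−A²−y'²−z²)/(2L)=-0.0660
  θ3 = atan2(B,A) + arccos(C/0.3576) = 0.6980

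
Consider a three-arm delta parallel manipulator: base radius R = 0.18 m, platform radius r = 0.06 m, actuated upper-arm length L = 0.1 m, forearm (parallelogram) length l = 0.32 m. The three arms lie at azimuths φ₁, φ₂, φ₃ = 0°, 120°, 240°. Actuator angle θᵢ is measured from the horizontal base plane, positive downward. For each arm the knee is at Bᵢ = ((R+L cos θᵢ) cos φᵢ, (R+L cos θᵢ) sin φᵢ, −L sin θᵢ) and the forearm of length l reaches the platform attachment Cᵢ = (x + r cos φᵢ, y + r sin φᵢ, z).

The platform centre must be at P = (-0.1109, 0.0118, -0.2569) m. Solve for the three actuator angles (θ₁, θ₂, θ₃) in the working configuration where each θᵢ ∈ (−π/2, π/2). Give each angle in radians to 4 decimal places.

θ₁ = 1.1345, θ₂ = -0.0877, θ₃ = 0.0872

arm 1 (φ=0.0°): x'=-0.1109, y'=0.0118
  A=0.2309, B=-0.2569, C=(l²−L²−A²−y'²−z²)/(2L)=-0.1353
  γ=atan2(-0.2569,0.2309)=-0.8386;  ψ=arccos(-0.3916)=1.9731;  θ1=γ+ψ≈1.1345
φ2=120.0° → target in arm frame (0.0657, 0.0901)
  A cos θ + B sin θ = C:  0.0543·cos θ + -0.2569·sin θ = 0.0766
  γ=atan2(-0.2569,0.0543)=-1.3624;  ψ=arccos(0.2918)=1.2747;  θ2=γ+ψ≈-0.0877
φ3=240.0° → target in arm frame (0.0452, -0.1019)
  e−x'=0.0748;  (l²−L²−(e−x')²−y'²−z²)/2L = 0.0521
  √(A²+B²)=0.2676;  θ3 = -1.2876+1.3748 ≈ 0.0872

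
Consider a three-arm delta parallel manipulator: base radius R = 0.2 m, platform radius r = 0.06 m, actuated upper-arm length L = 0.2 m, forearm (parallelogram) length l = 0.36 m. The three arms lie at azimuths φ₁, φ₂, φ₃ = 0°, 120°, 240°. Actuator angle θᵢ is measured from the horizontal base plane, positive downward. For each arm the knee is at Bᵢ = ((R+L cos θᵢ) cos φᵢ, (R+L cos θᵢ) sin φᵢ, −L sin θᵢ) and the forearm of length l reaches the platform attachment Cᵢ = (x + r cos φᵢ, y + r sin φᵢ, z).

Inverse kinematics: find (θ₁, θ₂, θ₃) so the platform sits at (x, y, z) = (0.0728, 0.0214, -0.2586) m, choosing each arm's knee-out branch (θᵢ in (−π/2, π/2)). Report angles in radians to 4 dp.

θ₁ = 0.0874, θ₂ = 0.6111, θ₃ = 0.7854

rotate P by −φ1: (0.0728, 0.0214, -0.2586)
  e−x'=0.0672;  (l²−L²−(e−x')²−y'²−z²)/2L = 0.0444
  γ=atan2(-0.2586,0.0672)=-1.3166;  ψ=arccos(0.1661)=1.4039;  θ1=γ+ψ≈0.0874
arm 2 (φ=120.0°): x'=-0.0179, y'=-0.0737
  A cos θ + B sin θ = C:  0.1579·cos θ + -0.2586·sin θ = -0.0191
  γ=atan2(-0.2586,0.1579)=-1.0227;  ψ=arccos(-0.0630)=1.6338;  θ2=γ+ψ≈0.6111
φ3=240.0° → target in arm frame (-0.0549, 0.0523)
  e−x'=0.1949;  (l²−L²−(e−x')²−y'²−z²)/2L = -0.0450
  θ3 = atan2(B,A) + arccos(C/0.3238) = 0.7854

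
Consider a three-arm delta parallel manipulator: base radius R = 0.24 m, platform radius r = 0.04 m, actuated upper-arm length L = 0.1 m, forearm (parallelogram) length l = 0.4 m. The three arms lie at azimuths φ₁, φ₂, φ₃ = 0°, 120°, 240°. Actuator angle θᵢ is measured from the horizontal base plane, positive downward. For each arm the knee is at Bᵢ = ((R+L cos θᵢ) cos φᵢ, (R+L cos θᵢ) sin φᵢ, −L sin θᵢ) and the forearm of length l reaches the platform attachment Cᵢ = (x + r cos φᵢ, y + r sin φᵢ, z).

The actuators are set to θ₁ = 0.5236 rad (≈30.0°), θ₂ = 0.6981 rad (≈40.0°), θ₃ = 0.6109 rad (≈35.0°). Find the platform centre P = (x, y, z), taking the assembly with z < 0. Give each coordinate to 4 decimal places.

φ1=0.0°: virtual centre (0.2866, 0.0000, -0.0500), radius l
centre 2 = (0.2766·cos120.0°, 0.2766·sin120.0°, -0.0643) = (-0.1383, 0.2395, -0.0643)
arm 3 at φ=240.0°: ρ3 = 0.2819;  centre 3 = (-0.1410, -0.2441, -0.0574)
eliminate P² terms by subtracting sphere 1 from 2 and 3
linear system: -0.8498x+0.4791y = -0.0040−-0.0286z; -0.8551x+-0.4883y = -0.0019−-0.0147z
det = 0.8246;  x = 0.0035+-0.0255z,  y = -0.0022+0.0144z
into |P−centre ₁|² = l²: 1.0009z² + 0.1144z + -0.0773 = 0;  Δ = 0.3226;  z = -0.3409 or 0.2266 → z<0 root = -0.3409
x = 0.0121, y = -0.0071

(0.0121, -0.0071, -0.3409)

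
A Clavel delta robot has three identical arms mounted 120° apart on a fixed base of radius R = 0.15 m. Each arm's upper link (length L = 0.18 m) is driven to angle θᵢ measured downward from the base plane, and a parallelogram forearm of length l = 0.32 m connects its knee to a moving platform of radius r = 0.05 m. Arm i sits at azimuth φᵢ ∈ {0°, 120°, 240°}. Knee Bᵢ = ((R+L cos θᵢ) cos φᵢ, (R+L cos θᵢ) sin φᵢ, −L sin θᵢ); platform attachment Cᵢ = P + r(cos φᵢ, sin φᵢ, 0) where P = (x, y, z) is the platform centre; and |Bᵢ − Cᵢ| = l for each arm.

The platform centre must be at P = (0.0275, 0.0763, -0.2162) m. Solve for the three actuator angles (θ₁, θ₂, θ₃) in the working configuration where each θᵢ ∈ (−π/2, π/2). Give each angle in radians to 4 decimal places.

θ₁ = 0.1746, θ₂ = 0.0002, θ₃ = 0.7857

rotate P by −φ1: (0.0275, 0.0763, -0.2162)
  A cos θ + B sin θ = C:  0.0725·cos θ + -0.2162·sin θ = 0.0338
  γ=atan2(-0.2162,0.0725)=-1.2472;  ψ=arccos(0.1484)=1.4219;  θ1=γ+ψ≈0.1746
φ2=120.0° → target in arm frame (0.0523, -0.0620)
  A cos θ + B sin θ = C:  0.0477·cos θ + -0.2162·sin θ = 0.0476
  θ2 = atan2(B,A) + arccos(C/0.2214) = 0.0002
rotate P by −φ3: (-0.0798, -0.0143, -0.2162)
  A=0.1798, B=-0.2162, C=(l²−L²−A²−y'²−z²)/(2L)=-0.0258
  √(A²+B²)=0.2812;  θ3 = -0.8770+1.6627 ≈ 0.7857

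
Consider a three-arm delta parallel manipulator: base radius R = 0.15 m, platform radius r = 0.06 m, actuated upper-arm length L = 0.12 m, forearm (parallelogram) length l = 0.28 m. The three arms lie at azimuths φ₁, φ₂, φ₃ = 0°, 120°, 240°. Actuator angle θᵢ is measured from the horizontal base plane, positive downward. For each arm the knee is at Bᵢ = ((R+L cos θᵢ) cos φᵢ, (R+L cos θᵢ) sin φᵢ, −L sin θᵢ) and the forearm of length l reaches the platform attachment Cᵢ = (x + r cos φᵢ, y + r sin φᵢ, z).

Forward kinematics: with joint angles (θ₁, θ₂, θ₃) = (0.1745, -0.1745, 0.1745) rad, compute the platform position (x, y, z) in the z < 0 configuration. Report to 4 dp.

(-0.0128, 0.0221, -0.1914)

centre 1 = (0.2082·cos0.0°, 0.2082·sin0.0°, -0.0208) = (0.2082, 0.0000, -0.0208)
φ2=120.0°: virtual centre (-0.1041, 0.1803, 0.0208), radius l
φ3=240.0°: virtual centre (-0.1041, -0.1803, -0.0208), radius l
subtract pairs → two planes through P
plane₁₂: -0.6245x+0.3606y+0.0833z = 0.0000
Cramer: x(z) = 0.0000+0.0667z;  y(z) = 0.0000-0.1156z
into |P−centre ₁|² = l²: 1.0178z² + 0.0139z + -0.0346 = 0;  Δ = 0.1412;  z = -0.1914 or 0.1778 → z<0 root = -0.1914
x = -0.0128, y = 0.0221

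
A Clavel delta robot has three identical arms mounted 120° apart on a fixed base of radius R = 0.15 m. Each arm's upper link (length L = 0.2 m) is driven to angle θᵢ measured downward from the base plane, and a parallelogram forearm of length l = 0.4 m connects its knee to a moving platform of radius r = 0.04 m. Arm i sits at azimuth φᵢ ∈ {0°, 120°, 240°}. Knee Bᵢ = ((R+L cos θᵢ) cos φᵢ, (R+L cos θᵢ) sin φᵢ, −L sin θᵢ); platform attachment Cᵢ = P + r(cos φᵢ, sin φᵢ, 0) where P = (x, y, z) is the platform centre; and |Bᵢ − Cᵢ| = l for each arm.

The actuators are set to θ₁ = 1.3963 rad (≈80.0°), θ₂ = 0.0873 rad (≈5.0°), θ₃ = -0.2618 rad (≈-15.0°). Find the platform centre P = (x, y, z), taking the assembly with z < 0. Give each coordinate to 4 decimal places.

(-0.2484, -0.0344, -0.2622)

φ1=0.0°: virtual centre (0.1447, 0.0000, -0.1970), radius l
arm 2 at φ=120.0°: (R−r)+L cos θ2 = 0.3092;  O2 = (-0.1546, 0.2678, -0.0174)
arm 3 at φ=240.0°: (R−r)+L cos θ3 = 0.3032;  O3 = (-0.1516, -0.2626, 0.0518)
subtract pairs → two planes through P
linear system: -0.5987x+0.5356y = 0.0362−0.3590z; -0.5926x+-0.5251y = 0.0349−0.4975z
Cramer: x(z) = -0.0596+0.7201z;  y(z) = 0.0009+0.1346z
sphere 1 gives Az²+Bz+C=0 with A=1.5367, B=0.0998, C=-0.0794;  B²−4AC=0.4983;  roots -0.2622, 0.1972;  negative root z = -0.2622
x = -0.2484, y = -0.0344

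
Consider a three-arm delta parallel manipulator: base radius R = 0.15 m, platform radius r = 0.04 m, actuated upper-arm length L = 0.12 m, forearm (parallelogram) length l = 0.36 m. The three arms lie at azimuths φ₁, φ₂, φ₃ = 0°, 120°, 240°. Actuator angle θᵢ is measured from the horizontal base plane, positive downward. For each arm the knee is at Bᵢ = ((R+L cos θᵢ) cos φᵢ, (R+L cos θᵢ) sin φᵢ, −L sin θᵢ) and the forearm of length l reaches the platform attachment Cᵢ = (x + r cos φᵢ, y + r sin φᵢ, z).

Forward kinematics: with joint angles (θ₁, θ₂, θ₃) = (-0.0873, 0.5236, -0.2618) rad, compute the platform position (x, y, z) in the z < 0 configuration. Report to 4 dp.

(0.0245, -0.0701, -0.2770)

φ1=0.0°: virtual centre (0.2295, 0.0000, 0.0105), radius l
φ2=120.0°: virtual centre (-0.1070, 0.1853, -0.0600), radius l
φ3=240.0°: virtual centre (-0.1130, -0.1956, 0.0311), radius l
subtract pairs → two planes through P
[-0.6730 0.3705 -0.1409]·P = -0.0034;  [-0.6850 -0.3913 0.0412]·P = -0.0008
det = 0.5172;  x = 0.0032+-0.0771z,  y = -0.0035+0.2403z
quadratic in z: (1.0637)z²+(0.0123)z+(-0.0782)=0, √Δ=0.5771 → z ∈ {-0.2770, 0.2655}; z = -0.2770 (taking z<0)
x = 0.0245, y = -0.0701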